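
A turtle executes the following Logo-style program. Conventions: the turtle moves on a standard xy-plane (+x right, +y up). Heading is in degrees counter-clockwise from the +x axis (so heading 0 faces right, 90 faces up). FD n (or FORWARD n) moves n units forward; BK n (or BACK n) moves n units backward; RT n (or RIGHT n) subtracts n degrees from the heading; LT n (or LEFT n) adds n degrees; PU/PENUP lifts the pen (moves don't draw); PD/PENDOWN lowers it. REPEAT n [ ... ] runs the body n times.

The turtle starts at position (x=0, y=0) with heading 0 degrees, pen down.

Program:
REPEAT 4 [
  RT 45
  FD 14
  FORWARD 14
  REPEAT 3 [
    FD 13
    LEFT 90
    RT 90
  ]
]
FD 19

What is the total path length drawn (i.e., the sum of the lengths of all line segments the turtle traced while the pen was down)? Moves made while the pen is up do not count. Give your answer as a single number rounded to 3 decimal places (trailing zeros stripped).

Answer: 287

Derivation:
Executing turtle program step by step:
Start: pos=(0,0), heading=0, pen down
REPEAT 4 [
  -- iteration 1/4 --
  RT 45: heading 0 -> 315
  FD 14: (0,0) -> (9.899,-9.899) [heading=315, draw]
  FD 14: (9.899,-9.899) -> (19.799,-19.799) [heading=315, draw]
  REPEAT 3 [
    -- iteration 1/3 --
    FD 13: (19.799,-19.799) -> (28.991,-28.991) [heading=315, draw]
    LT 90: heading 315 -> 45
    RT 90: heading 45 -> 315
    -- iteration 2/3 --
    FD 13: (28.991,-28.991) -> (38.184,-38.184) [heading=315, draw]
    LT 90: heading 315 -> 45
    RT 90: heading 45 -> 315
    -- iteration 3/3 --
    FD 13: (38.184,-38.184) -> (47.376,-47.376) [heading=315, draw]
    LT 90: heading 315 -> 45
    RT 90: heading 45 -> 315
  ]
  -- iteration 2/4 --
  RT 45: heading 315 -> 270
  FD 14: (47.376,-47.376) -> (47.376,-61.376) [heading=270, draw]
  FD 14: (47.376,-61.376) -> (47.376,-75.376) [heading=270, draw]
  REPEAT 3 [
    -- iteration 1/3 --
    FD 13: (47.376,-75.376) -> (47.376,-88.376) [heading=270, draw]
    LT 90: heading 270 -> 0
    RT 90: heading 0 -> 270
    -- iteration 2/3 --
    FD 13: (47.376,-88.376) -> (47.376,-101.376) [heading=270, draw]
    LT 90: heading 270 -> 0
    RT 90: heading 0 -> 270
    -- iteration 3/3 --
    FD 13: (47.376,-101.376) -> (47.376,-114.376) [heading=270, draw]
    LT 90: heading 270 -> 0
    RT 90: heading 0 -> 270
  ]
  -- iteration 3/4 --
  RT 45: heading 270 -> 225
  FD 14: (47.376,-114.376) -> (37.477,-124.276) [heading=225, draw]
  FD 14: (37.477,-124.276) -> (27.577,-134.175) [heading=225, draw]
  REPEAT 3 [
    -- iteration 1/3 --
    FD 13: (27.577,-134.175) -> (18.385,-143.368) [heading=225, draw]
    LT 90: heading 225 -> 315
    RT 90: heading 315 -> 225
    -- iteration 2/3 --
    FD 13: (18.385,-143.368) -> (9.192,-152.56) [heading=225, draw]
    LT 90: heading 225 -> 315
    RT 90: heading 315 -> 225
    -- iteration 3/3 --
    FD 13: (9.192,-152.56) -> (0,-161.752) [heading=225, draw]
    LT 90: heading 225 -> 315
    RT 90: heading 315 -> 225
  ]
  -- iteration 4/4 --
  RT 45: heading 225 -> 180
  FD 14: (0,-161.752) -> (-14,-161.752) [heading=180, draw]
  FD 14: (-14,-161.752) -> (-28,-161.752) [heading=180, draw]
  REPEAT 3 [
    -- iteration 1/3 --
    FD 13: (-28,-161.752) -> (-41,-161.752) [heading=180, draw]
    LT 90: heading 180 -> 270
    RT 90: heading 270 -> 180
    -- iteration 2/3 --
    FD 13: (-41,-161.752) -> (-54,-161.752) [heading=180, draw]
    LT 90: heading 180 -> 270
    RT 90: heading 270 -> 180
    -- iteration 3/3 --
    FD 13: (-54,-161.752) -> (-67,-161.752) [heading=180, draw]
    LT 90: heading 180 -> 270
    RT 90: heading 270 -> 180
  ]
]
FD 19: (-67,-161.752) -> (-86,-161.752) [heading=180, draw]
Final: pos=(-86,-161.752), heading=180, 21 segment(s) drawn

Segment lengths:
  seg 1: (0,0) -> (9.899,-9.899), length = 14
  seg 2: (9.899,-9.899) -> (19.799,-19.799), length = 14
  seg 3: (19.799,-19.799) -> (28.991,-28.991), length = 13
  seg 4: (28.991,-28.991) -> (38.184,-38.184), length = 13
  seg 5: (38.184,-38.184) -> (47.376,-47.376), length = 13
  seg 6: (47.376,-47.376) -> (47.376,-61.376), length = 14
  seg 7: (47.376,-61.376) -> (47.376,-75.376), length = 14
  seg 8: (47.376,-75.376) -> (47.376,-88.376), length = 13
  seg 9: (47.376,-88.376) -> (47.376,-101.376), length = 13
  seg 10: (47.376,-101.376) -> (47.376,-114.376), length = 13
  seg 11: (47.376,-114.376) -> (37.477,-124.276), length = 14
  seg 12: (37.477,-124.276) -> (27.577,-134.175), length = 14
  seg 13: (27.577,-134.175) -> (18.385,-143.368), length = 13
  seg 14: (18.385,-143.368) -> (9.192,-152.56), length = 13
  seg 15: (9.192,-152.56) -> (0,-161.752), length = 13
  seg 16: (0,-161.752) -> (-14,-161.752), length = 14
  seg 17: (-14,-161.752) -> (-28,-161.752), length = 14
  seg 18: (-28,-161.752) -> (-41,-161.752), length = 13
  seg 19: (-41,-161.752) -> (-54,-161.752), length = 13
  seg 20: (-54,-161.752) -> (-67,-161.752), length = 13
  seg 21: (-67,-161.752) -> (-86,-161.752), length = 19
Total = 287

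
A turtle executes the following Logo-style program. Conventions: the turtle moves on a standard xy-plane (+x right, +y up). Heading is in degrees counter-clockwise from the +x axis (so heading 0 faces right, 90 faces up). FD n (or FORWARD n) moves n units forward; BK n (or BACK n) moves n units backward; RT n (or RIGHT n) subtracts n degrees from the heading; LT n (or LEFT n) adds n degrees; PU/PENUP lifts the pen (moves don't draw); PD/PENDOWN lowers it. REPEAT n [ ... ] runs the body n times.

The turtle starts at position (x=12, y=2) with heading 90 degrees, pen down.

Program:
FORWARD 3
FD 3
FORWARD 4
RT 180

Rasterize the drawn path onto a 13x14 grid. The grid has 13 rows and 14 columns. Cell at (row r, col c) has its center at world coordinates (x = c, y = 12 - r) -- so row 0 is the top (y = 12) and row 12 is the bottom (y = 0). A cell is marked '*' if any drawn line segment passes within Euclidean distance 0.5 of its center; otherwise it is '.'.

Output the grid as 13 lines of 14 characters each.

Answer: ............*.
............*.
............*.
............*.
............*.
............*.
............*.
............*.
............*.
............*.
............*.
..............
..............

Derivation:
Segment 0: (12,2) -> (12,5)
Segment 1: (12,5) -> (12,8)
Segment 2: (12,8) -> (12,12)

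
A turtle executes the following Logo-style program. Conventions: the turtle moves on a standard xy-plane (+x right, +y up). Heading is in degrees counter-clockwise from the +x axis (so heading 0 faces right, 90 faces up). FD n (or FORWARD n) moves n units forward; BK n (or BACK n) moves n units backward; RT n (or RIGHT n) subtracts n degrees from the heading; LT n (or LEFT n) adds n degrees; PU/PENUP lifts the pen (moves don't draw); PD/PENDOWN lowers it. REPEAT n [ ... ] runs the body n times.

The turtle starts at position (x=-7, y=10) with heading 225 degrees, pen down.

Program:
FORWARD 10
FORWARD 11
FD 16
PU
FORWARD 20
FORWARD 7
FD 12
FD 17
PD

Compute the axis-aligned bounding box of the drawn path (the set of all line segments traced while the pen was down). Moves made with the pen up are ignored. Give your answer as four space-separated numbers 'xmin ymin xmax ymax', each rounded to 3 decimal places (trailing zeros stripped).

Executing turtle program step by step:
Start: pos=(-7,10), heading=225, pen down
FD 10: (-7,10) -> (-14.071,2.929) [heading=225, draw]
FD 11: (-14.071,2.929) -> (-21.849,-4.849) [heading=225, draw]
FD 16: (-21.849,-4.849) -> (-33.163,-16.163) [heading=225, draw]
PU: pen up
FD 20: (-33.163,-16.163) -> (-47.305,-30.305) [heading=225, move]
FD 7: (-47.305,-30.305) -> (-52.255,-35.255) [heading=225, move]
FD 12: (-52.255,-35.255) -> (-60.74,-43.74) [heading=225, move]
FD 17: (-60.74,-43.74) -> (-72.761,-55.761) [heading=225, move]
PD: pen down
Final: pos=(-72.761,-55.761), heading=225, 3 segment(s) drawn

Segment endpoints: x in {-33.163, -21.849, -14.071, -7}, y in {-16.163, -4.849, 2.929, 10}
xmin=-33.163, ymin=-16.163, xmax=-7, ymax=10

Answer: -33.163 -16.163 -7 10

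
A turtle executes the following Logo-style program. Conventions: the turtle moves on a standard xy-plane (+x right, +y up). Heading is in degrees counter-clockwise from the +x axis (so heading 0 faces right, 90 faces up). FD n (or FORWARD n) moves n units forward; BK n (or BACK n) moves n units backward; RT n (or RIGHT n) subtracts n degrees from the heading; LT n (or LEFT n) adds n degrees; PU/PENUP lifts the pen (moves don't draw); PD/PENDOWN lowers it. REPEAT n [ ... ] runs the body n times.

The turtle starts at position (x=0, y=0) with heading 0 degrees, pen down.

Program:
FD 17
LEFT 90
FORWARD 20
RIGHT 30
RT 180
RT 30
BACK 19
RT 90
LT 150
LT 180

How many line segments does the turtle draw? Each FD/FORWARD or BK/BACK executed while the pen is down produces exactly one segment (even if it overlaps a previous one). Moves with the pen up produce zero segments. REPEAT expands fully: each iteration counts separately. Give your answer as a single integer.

Answer: 3

Derivation:
Executing turtle program step by step:
Start: pos=(0,0), heading=0, pen down
FD 17: (0,0) -> (17,0) [heading=0, draw]
LT 90: heading 0 -> 90
FD 20: (17,0) -> (17,20) [heading=90, draw]
RT 30: heading 90 -> 60
RT 180: heading 60 -> 240
RT 30: heading 240 -> 210
BK 19: (17,20) -> (33.454,29.5) [heading=210, draw]
RT 90: heading 210 -> 120
LT 150: heading 120 -> 270
LT 180: heading 270 -> 90
Final: pos=(33.454,29.5), heading=90, 3 segment(s) drawn
Segments drawn: 3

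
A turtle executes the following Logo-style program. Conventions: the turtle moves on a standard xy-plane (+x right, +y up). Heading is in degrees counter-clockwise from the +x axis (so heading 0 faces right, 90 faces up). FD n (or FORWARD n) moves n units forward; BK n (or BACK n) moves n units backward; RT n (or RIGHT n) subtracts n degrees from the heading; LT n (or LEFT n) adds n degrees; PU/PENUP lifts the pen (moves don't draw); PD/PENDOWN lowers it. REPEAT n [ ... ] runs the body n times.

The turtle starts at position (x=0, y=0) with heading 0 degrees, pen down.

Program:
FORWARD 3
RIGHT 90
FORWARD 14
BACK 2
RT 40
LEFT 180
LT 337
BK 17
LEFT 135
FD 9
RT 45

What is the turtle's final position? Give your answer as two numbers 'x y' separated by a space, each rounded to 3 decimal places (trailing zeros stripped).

Executing turtle program step by step:
Start: pos=(0,0), heading=0, pen down
FD 3: (0,0) -> (3,0) [heading=0, draw]
RT 90: heading 0 -> 270
FD 14: (3,0) -> (3,-14) [heading=270, draw]
BK 2: (3,-14) -> (3,-12) [heading=270, draw]
RT 40: heading 270 -> 230
LT 180: heading 230 -> 50
LT 337: heading 50 -> 27
BK 17: (3,-12) -> (-12.147,-19.718) [heading=27, draw]
LT 135: heading 27 -> 162
FD 9: (-12.147,-19.718) -> (-20.707,-16.937) [heading=162, draw]
RT 45: heading 162 -> 117
Final: pos=(-20.707,-16.937), heading=117, 5 segment(s) drawn

Answer: -20.707 -16.937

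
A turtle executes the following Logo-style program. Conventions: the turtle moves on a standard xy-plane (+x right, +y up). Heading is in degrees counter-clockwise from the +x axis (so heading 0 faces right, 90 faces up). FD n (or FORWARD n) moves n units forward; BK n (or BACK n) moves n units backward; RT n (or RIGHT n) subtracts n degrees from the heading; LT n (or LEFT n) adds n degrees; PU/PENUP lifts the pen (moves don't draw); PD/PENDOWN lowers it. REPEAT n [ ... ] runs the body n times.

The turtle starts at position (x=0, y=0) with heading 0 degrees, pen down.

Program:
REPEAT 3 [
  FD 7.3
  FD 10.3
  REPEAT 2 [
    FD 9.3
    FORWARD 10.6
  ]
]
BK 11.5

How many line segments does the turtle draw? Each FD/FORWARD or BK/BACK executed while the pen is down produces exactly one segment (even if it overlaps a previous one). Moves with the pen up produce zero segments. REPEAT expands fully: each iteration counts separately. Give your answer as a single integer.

Answer: 19

Derivation:
Executing turtle program step by step:
Start: pos=(0,0), heading=0, pen down
REPEAT 3 [
  -- iteration 1/3 --
  FD 7.3: (0,0) -> (7.3,0) [heading=0, draw]
  FD 10.3: (7.3,0) -> (17.6,0) [heading=0, draw]
  REPEAT 2 [
    -- iteration 1/2 --
    FD 9.3: (17.6,0) -> (26.9,0) [heading=0, draw]
    FD 10.6: (26.9,0) -> (37.5,0) [heading=0, draw]
    -- iteration 2/2 --
    FD 9.3: (37.5,0) -> (46.8,0) [heading=0, draw]
    FD 10.6: (46.8,0) -> (57.4,0) [heading=0, draw]
  ]
  -- iteration 2/3 --
  FD 7.3: (57.4,0) -> (64.7,0) [heading=0, draw]
  FD 10.3: (64.7,0) -> (75,0) [heading=0, draw]
  REPEAT 2 [
    -- iteration 1/2 --
    FD 9.3: (75,0) -> (84.3,0) [heading=0, draw]
    FD 10.6: (84.3,0) -> (94.9,0) [heading=0, draw]
    -- iteration 2/2 --
    FD 9.3: (94.9,0) -> (104.2,0) [heading=0, draw]
    FD 10.6: (104.2,0) -> (114.8,0) [heading=0, draw]
  ]
  -- iteration 3/3 --
  FD 7.3: (114.8,0) -> (122.1,0) [heading=0, draw]
  FD 10.3: (122.1,0) -> (132.4,0) [heading=0, draw]
  REPEAT 2 [
    -- iteration 1/2 --
    FD 9.3: (132.4,0) -> (141.7,0) [heading=0, draw]
    FD 10.6: (141.7,0) -> (152.3,0) [heading=0, draw]
    -- iteration 2/2 --
    FD 9.3: (152.3,0) -> (161.6,0) [heading=0, draw]
    FD 10.6: (161.6,0) -> (172.2,0) [heading=0, draw]
  ]
]
BK 11.5: (172.2,0) -> (160.7,0) [heading=0, draw]
Final: pos=(160.7,0), heading=0, 19 segment(s) drawn
Segments drawn: 19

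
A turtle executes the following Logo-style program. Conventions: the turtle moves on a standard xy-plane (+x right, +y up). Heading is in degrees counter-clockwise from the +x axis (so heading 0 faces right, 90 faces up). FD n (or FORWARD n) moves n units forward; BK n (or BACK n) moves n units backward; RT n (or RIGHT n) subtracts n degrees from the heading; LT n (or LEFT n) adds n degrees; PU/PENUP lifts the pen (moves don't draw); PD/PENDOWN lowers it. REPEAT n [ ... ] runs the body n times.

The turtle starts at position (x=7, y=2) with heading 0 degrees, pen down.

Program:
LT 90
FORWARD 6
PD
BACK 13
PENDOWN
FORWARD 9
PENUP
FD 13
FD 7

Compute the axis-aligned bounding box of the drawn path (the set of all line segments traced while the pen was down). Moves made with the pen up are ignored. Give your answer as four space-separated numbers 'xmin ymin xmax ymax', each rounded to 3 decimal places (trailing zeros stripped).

Answer: 7 -5 7 8

Derivation:
Executing turtle program step by step:
Start: pos=(7,2), heading=0, pen down
LT 90: heading 0 -> 90
FD 6: (7,2) -> (7,8) [heading=90, draw]
PD: pen down
BK 13: (7,8) -> (7,-5) [heading=90, draw]
PD: pen down
FD 9: (7,-5) -> (7,4) [heading=90, draw]
PU: pen up
FD 13: (7,4) -> (7,17) [heading=90, move]
FD 7: (7,17) -> (7,24) [heading=90, move]
Final: pos=(7,24), heading=90, 3 segment(s) drawn

Segment endpoints: x in {7, 7}, y in {-5, 2, 4, 8}
xmin=7, ymin=-5, xmax=7, ymax=8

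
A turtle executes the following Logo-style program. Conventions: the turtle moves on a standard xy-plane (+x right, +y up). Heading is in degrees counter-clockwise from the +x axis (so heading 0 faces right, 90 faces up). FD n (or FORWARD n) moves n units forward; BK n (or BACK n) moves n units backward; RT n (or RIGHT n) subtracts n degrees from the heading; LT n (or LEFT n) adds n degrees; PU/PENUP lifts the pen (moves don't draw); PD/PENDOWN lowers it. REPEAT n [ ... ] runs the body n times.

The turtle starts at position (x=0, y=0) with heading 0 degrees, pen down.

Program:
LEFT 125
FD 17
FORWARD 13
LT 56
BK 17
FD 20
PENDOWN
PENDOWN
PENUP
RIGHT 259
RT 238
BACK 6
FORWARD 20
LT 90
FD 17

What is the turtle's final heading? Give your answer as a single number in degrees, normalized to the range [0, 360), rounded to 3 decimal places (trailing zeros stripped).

Answer: 134

Derivation:
Executing turtle program step by step:
Start: pos=(0,0), heading=0, pen down
LT 125: heading 0 -> 125
FD 17: (0,0) -> (-9.751,13.926) [heading=125, draw]
FD 13: (-9.751,13.926) -> (-17.207,24.575) [heading=125, draw]
LT 56: heading 125 -> 181
BK 17: (-17.207,24.575) -> (-0.21,24.871) [heading=181, draw]
FD 20: (-0.21,24.871) -> (-20.207,24.522) [heading=181, draw]
PD: pen down
PD: pen down
PU: pen up
RT 259: heading 181 -> 282
RT 238: heading 282 -> 44
BK 6: (-20.207,24.522) -> (-24.523,20.354) [heading=44, move]
FD 20: (-24.523,20.354) -> (-10.136,34.247) [heading=44, move]
LT 90: heading 44 -> 134
FD 17: (-10.136,34.247) -> (-21.945,46.476) [heading=134, move]
Final: pos=(-21.945,46.476), heading=134, 4 segment(s) drawn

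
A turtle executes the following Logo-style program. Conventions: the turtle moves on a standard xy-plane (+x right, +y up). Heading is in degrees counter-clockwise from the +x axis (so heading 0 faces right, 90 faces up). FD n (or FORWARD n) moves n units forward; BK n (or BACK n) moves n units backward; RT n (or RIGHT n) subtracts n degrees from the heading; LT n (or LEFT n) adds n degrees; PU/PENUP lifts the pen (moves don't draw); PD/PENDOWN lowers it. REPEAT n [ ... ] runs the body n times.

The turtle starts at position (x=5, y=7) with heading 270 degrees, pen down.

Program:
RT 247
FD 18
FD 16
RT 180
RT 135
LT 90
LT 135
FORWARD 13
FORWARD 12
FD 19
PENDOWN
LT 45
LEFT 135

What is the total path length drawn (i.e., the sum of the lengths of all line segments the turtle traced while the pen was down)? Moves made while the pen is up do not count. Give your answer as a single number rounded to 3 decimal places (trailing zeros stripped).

Executing turtle program step by step:
Start: pos=(5,7), heading=270, pen down
RT 247: heading 270 -> 23
FD 18: (5,7) -> (21.569,14.033) [heading=23, draw]
FD 16: (21.569,14.033) -> (36.297,20.285) [heading=23, draw]
RT 180: heading 23 -> 203
RT 135: heading 203 -> 68
LT 90: heading 68 -> 158
LT 135: heading 158 -> 293
FD 13: (36.297,20.285) -> (41.377,8.318) [heading=293, draw]
FD 12: (41.377,8.318) -> (46.065,-2.728) [heading=293, draw]
FD 19: (46.065,-2.728) -> (53.489,-20.217) [heading=293, draw]
PD: pen down
LT 45: heading 293 -> 338
LT 135: heading 338 -> 113
Final: pos=(53.489,-20.217), heading=113, 5 segment(s) drawn

Segment lengths:
  seg 1: (5,7) -> (21.569,14.033), length = 18
  seg 2: (21.569,14.033) -> (36.297,20.285), length = 16
  seg 3: (36.297,20.285) -> (41.377,8.318), length = 13
  seg 4: (41.377,8.318) -> (46.065,-2.728), length = 12
  seg 5: (46.065,-2.728) -> (53.489,-20.217), length = 19
Total = 78

Answer: 78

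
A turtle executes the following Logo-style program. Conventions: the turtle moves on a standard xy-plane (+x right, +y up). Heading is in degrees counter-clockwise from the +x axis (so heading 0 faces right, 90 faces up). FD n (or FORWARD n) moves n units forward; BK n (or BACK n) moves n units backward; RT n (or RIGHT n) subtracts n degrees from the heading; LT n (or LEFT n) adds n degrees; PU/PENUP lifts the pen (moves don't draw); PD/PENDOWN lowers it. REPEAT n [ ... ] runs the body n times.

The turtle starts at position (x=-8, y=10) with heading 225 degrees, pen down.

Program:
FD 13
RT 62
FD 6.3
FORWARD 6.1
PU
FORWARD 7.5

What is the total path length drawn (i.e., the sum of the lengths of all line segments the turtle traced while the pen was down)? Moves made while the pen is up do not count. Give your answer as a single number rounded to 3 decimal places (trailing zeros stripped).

Answer: 25.4

Derivation:
Executing turtle program step by step:
Start: pos=(-8,10), heading=225, pen down
FD 13: (-8,10) -> (-17.192,0.808) [heading=225, draw]
RT 62: heading 225 -> 163
FD 6.3: (-17.192,0.808) -> (-23.217,2.65) [heading=163, draw]
FD 6.1: (-23.217,2.65) -> (-29.051,4.433) [heading=163, draw]
PU: pen up
FD 7.5: (-29.051,4.433) -> (-36.223,6.626) [heading=163, move]
Final: pos=(-36.223,6.626), heading=163, 3 segment(s) drawn

Segment lengths:
  seg 1: (-8,10) -> (-17.192,0.808), length = 13
  seg 2: (-17.192,0.808) -> (-23.217,2.65), length = 6.3
  seg 3: (-23.217,2.65) -> (-29.051,4.433), length = 6.1
Total = 25.4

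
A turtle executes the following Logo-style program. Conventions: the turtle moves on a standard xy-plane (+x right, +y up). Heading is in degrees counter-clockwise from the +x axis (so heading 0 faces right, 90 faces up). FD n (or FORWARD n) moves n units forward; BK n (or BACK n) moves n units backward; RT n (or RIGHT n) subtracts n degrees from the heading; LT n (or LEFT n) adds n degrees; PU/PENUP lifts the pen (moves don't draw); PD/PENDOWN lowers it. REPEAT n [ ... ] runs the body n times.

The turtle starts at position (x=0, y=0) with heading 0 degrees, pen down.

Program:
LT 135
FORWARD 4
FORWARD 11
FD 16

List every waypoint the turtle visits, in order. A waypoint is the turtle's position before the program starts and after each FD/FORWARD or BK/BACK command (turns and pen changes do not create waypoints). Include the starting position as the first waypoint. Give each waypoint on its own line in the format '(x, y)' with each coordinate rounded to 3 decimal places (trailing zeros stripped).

Answer: (0, 0)
(-2.828, 2.828)
(-10.607, 10.607)
(-21.92, 21.92)

Derivation:
Executing turtle program step by step:
Start: pos=(0,0), heading=0, pen down
LT 135: heading 0 -> 135
FD 4: (0,0) -> (-2.828,2.828) [heading=135, draw]
FD 11: (-2.828,2.828) -> (-10.607,10.607) [heading=135, draw]
FD 16: (-10.607,10.607) -> (-21.92,21.92) [heading=135, draw]
Final: pos=(-21.92,21.92), heading=135, 3 segment(s) drawn
Waypoints (4 total):
(0, 0)
(-2.828, 2.828)
(-10.607, 10.607)
(-21.92, 21.92)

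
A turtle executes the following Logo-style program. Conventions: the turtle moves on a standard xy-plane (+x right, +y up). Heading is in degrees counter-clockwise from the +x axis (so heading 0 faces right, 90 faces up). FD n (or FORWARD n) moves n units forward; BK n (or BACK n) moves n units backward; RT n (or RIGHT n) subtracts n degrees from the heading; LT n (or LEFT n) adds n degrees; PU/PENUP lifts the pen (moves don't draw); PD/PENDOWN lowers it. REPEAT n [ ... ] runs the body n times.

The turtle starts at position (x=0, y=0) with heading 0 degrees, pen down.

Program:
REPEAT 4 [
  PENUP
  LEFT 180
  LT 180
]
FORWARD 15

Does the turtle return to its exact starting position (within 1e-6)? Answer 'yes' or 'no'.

Answer: no

Derivation:
Executing turtle program step by step:
Start: pos=(0,0), heading=0, pen down
REPEAT 4 [
  -- iteration 1/4 --
  PU: pen up
  LT 180: heading 0 -> 180
  LT 180: heading 180 -> 0
  -- iteration 2/4 --
  PU: pen up
  LT 180: heading 0 -> 180
  LT 180: heading 180 -> 0
  -- iteration 3/4 --
  PU: pen up
  LT 180: heading 0 -> 180
  LT 180: heading 180 -> 0
  -- iteration 4/4 --
  PU: pen up
  LT 180: heading 0 -> 180
  LT 180: heading 180 -> 0
]
FD 15: (0,0) -> (15,0) [heading=0, move]
Final: pos=(15,0), heading=0, 0 segment(s) drawn

Start position: (0, 0)
Final position: (15, 0)
Distance = 15; >= 1e-6 -> NOT closed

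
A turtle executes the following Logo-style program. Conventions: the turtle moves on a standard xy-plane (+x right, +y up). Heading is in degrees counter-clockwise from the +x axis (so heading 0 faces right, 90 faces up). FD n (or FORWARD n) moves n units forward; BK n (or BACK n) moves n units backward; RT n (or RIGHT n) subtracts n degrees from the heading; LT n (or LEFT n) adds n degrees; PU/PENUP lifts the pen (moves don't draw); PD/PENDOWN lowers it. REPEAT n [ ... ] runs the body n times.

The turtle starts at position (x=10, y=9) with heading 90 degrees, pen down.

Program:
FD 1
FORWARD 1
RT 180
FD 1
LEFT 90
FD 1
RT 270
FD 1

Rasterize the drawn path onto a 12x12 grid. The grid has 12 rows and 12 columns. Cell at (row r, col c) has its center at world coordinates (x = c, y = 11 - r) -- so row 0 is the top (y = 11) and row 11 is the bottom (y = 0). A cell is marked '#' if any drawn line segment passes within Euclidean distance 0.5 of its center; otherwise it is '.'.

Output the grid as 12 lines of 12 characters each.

Segment 0: (10,9) -> (10,10)
Segment 1: (10,10) -> (10,11)
Segment 2: (10,11) -> (10,10)
Segment 3: (10,10) -> (11,10)
Segment 4: (11,10) -> (11,11)

Answer: ..........##
..........##
..........#.
............
............
............
............
............
............
............
............
............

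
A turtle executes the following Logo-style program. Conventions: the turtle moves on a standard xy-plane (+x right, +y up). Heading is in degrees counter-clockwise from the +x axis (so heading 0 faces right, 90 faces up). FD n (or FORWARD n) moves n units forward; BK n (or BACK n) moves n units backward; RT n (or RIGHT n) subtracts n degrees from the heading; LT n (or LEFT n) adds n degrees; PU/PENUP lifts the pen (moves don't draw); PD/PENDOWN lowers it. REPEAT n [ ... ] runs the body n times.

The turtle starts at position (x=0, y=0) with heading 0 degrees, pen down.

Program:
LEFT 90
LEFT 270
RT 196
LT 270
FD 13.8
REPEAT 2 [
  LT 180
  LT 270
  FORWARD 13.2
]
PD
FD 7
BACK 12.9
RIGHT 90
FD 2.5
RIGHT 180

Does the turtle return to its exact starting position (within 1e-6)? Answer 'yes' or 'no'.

Answer: no

Derivation:
Executing turtle program step by step:
Start: pos=(0,0), heading=0, pen down
LT 90: heading 0 -> 90
LT 270: heading 90 -> 0
RT 196: heading 0 -> 164
LT 270: heading 164 -> 74
FD 13.8: (0,0) -> (3.804,13.265) [heading=74, draw]
REPEAT 2 [
  -- iteration 1/2 --
  LT 180: heading 74 -> 254
  LT 270: heading 254 -> 164
  FD 13.2: (3.804,13.265) -> (-8.885,16.904) [heading=164, draw]
  -- iteration 2/2 --
  LT 180: heading 164 -> 344
  LT 270: heading 344 -> 254
  FD 13.2: (-8.885,16.904) -> (-12.523,4.215) [heading=254, draw]
]
PD: pen down
FD 7: (-12.523,4.215) -> (-14.453,-2.514) [heading=254, draw]
BK 12.9: (-14.453,-2.514) -> (-10.897,9.887) [heading=254, draw]
RT 90: heading 254 -> 164
FD 2.5: (-10.897,9.887) -> (-13.3,10.576) [heading=164, draw]
RT 180: heading 164 -> 344
Final: pos=(-13.3,10.576), heading=344, 6 segment(s) drawn

Start position: (0, 0)
Final position: (-13.3, 10.576)
Distance = 16.992; >= 1e-6 -> NOT closed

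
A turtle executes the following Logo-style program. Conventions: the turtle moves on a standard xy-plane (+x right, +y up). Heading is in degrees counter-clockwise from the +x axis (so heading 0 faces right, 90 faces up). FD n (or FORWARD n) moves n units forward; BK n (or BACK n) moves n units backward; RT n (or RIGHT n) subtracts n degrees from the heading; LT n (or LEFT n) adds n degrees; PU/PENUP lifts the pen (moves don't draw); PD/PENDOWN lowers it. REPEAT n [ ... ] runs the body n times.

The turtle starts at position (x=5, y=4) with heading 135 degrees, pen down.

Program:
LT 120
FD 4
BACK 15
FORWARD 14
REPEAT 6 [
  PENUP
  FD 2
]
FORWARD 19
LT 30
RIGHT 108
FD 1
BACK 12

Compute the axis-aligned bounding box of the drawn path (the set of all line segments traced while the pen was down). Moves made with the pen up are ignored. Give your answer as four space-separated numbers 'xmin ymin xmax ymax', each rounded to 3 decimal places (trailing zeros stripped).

Executing turtle program step by step:
Start: pos=(5,4), heading=135, pen down
LT 120: heading 135 -> 255
FD 4: (5,4) -> (3.965,0.136) [heading=255, draw]
BK 15: (3.965,0.136) -> (7.847,14.625) [heading=255, draw]
FD 14: (7.847,14.625) -> (4.224,1.102) [heading=255, draw]
REPEAT 6 [
  -- iteration 1/6 --
  PU: pen up
  FD 2: (4.224,1.102) -> (3.706,-0.83) [heading=255, move]
  -- iteration 2/6 --
  PU: pen up
  FD 2: (3.706,-0.83) -> (3.188,-2.761) [heading=255, move]
  -- iteration 3/6 --
  PU: pen up
  FD 2: (3.188,-2.761) -> (2.671,-4.693) [heading=255, move]
  -- iteration 4/6 --
  PU: pen up
  FD 2: (2.671,-4.693) -> (2.153,-6.625) [heading=255, move]
  -- iteration 5/6 --
  PU: pen up
  FD 2: (2.153,-6.625) -> (1.635,-8.557) [heading=255, move]
  -- iteration 6/6 --
  PU: pen up
  FD 2: (1.635,-8.557) -> (1.118,-10.489) [heading=255, move]
]
FD 19: (1.118,-10.489) -> (-3.8,-28.841) [heading=255, move]
LT 30: heading 255 -> 285
RT 108: heading 285 -> 177
FD 1: (-3.8,-28.841) -> (-4.798,-28.789) [heading=177, move]
BK 12: (-4.798,-28.789) -> (7.185,-29.417) [heading=177, move]
Final: pos=(7.185,-29.417), heading=177, 3 segment(s) drawn

Segment endpoints: x in {3.965, 4.224, 5, 7.847}, y in {0.136, 1.102, 4, 14.625}
xmin=3.965, ymin=0.136, xmax=7.847, ymax=14.625

Answer: 3.965 0.136 7.847 14.625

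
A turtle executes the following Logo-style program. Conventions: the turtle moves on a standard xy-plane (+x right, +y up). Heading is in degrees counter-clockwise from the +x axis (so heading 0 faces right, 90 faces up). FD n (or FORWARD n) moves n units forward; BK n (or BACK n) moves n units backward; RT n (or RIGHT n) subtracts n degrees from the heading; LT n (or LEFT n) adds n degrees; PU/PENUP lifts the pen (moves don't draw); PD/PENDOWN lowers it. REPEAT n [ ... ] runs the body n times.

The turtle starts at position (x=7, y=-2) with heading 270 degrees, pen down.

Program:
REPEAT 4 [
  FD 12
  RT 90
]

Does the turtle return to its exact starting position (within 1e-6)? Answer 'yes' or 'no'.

Executing turtle program step by step:
Start: pos=(7,-2), heading=270, pen down
REPEAT 4 [
  -- iteration 1/4 --
  FD 12: (7,-2) -> (7,-14) [heading=270, draw]
  RT 90: heading 270 -> 180
  -- iteration 2/4 --
  FD 12: (7,-14) -> (-5,-14) [heading=180, draw]
  RT 90: heading 180 -> 90
  -- iteration 3/4 --
  FD 12: (-5,-14) -> (-5,-2) [heading=90, draw]
  RT 90: heading 90 -> 0
  -- iteration 4/4 --
  FD 12: (-5,-2) -> (7,-2) [heading=0, draw]
  RT 90: heading 0 -> 270
]
Final: pos=(7,-2), heading=270, 4 segment(s) drawn

Start position: (7, -2)
Final position: (7, -2)
Distance = 0; < 1e-6 -> CLOSED

Answer: yes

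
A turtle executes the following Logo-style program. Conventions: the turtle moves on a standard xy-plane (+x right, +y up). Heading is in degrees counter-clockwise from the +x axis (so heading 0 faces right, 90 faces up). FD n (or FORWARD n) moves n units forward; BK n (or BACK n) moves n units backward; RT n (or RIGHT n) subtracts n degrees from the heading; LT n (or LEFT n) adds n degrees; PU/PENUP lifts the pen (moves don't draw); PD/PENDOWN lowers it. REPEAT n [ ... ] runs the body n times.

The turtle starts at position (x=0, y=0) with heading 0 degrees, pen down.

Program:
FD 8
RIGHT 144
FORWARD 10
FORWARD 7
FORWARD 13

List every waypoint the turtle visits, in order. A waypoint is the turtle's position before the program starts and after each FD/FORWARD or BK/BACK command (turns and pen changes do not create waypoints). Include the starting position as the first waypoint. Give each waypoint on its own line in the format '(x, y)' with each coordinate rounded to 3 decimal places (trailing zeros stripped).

Answer: (0, 0)
(8, 0)
(-0.09, -5.878)
(-5.753, -9.992)
(-16.271, -17.634)

Derivation:
Executing turtle program step by step:
Start: pos=(0,0), heading=0, pen down
FD 8: (0,0) -> (8,0) [heading=0, draw]
RT 144: heading 0 -> 216
FD 10: (8,0) -> (-0.09,-5.878) [heading=216, draw]
FD 7: (-0.09,-5.878) -> (-5.753,-9.992) [heading=216, draw]
FD 13: (-5.753,-9.992) -> (-16.271,-17.634) [heading=216, draw]
Final: pos=(-16.271,-17.634), heading=216, 4 segment(s) drawn
Waypoints (5 total):
(0, 0)
(8, 0)
(-0.09, -5.878)
(-5.753, -9.992)
(-16.271, -17.634)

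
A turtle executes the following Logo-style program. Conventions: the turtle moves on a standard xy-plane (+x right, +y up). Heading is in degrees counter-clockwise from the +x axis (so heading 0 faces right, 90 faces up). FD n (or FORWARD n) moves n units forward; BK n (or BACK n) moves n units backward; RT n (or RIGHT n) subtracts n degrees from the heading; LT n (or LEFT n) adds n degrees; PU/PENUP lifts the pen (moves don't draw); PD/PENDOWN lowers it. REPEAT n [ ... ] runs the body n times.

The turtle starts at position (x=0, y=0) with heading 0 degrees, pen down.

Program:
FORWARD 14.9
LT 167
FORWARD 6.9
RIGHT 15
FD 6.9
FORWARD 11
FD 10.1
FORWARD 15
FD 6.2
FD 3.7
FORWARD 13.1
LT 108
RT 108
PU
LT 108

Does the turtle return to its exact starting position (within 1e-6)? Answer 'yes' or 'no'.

Answer: no

Derivation:
Executing turtle program step by step:
Start: pos=(0,0), heading=0, pen down
FD 14.9: (0,0) -> (14.9,0) [heading=0, draw]
LT 167: heading 0 -> 167
FD 6.9: (14.9,0) -> (8.177,1.552) [heading=167, draw]
RT 15: heading 167 -> 152
FD 6.9: (8.177,1.552) -> (2.085,4.792) [heading=152, draw]
FD 11: (2.085,4.792) -> (-7.628,9.956) [heading=152, draw]
FD 10.1: (-7.628,9.956) -> (-16.546,14.697) [heading=152, draw]
FD 15: (-16.546,14.697) -> (-29.79,21.739) [heading=152, draw]
FD 6.2: (-29.79,21.739) -> (-35.264,24.65) [heading=152, draw]
FD 3.7: (-35.264,24.65) -> (-38.531,26.387) [heading=152, draw]
FD 13.1: (-38.531,26.387) -> (-50.098,32.537) [heading=152, draw]
LT 108: heading 152 -> 260
RT 108: heading 260 -> 152
PU: pen up
LT 108: heading 152 -> 260
Final: pos=(-50.098,32.537), heading=260, 9 segment(s) drawn

Start position: (0, 0)
Final position: (-50.098, 32.537)
Distance = 59.737; >= 1e-6 -> NOT closed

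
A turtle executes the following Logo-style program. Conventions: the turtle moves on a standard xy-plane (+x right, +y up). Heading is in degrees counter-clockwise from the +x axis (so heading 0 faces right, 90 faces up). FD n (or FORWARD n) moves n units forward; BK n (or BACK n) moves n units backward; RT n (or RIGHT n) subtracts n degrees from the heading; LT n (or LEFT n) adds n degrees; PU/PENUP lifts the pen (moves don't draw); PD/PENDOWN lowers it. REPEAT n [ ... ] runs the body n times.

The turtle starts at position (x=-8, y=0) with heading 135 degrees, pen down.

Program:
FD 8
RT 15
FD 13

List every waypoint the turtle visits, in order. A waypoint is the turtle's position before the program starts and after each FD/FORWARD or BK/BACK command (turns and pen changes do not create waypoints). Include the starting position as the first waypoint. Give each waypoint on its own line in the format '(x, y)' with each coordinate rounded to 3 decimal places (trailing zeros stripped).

Executing turtle program step by step:
Start: pos=(-8,0), heading=135, pen down
FD 8: (-8,0) -> (-13.657,5.657) [heading=135, draw]
RT 15: heading 135 -> 120
FD 13: (-13.657,5.657) -> (-20.157,16.915) [heading=120, draw]
Final: pos=(-20.157,16.915), heading=120, 2 segment(s) drawn
Waypoints (3 total):
(-8, 0)
(-13.657, 5.657)
(-20.157, 16.915)

Answer: (-8, 0)
(-13.657, 5.657)
(-20.157, 16.915)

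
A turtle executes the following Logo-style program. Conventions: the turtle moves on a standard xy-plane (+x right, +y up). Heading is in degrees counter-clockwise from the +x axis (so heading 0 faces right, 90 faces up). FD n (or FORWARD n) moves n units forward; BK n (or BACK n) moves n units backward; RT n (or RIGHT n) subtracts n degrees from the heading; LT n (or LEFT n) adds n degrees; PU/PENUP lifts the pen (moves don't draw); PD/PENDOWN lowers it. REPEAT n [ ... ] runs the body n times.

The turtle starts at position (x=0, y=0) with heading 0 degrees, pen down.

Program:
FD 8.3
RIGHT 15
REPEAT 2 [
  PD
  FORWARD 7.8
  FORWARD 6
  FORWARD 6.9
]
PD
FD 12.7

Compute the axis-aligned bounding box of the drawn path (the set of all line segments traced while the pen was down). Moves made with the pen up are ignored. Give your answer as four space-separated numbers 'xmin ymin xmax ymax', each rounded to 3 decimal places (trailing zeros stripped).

Answer: 0 -14.002 60.557 0

Derivation:
Executing turtle program step by step:
Start: pos=(0,0), heading=0, pen down
FD 8.3: (0,0) -> (8.3,0) [heading=0, draw]
RT 15: heading 0 -> 345
REPEAT 2 [
  -- iteration 1/2 --
  PD: pen down
  FD 7.8: (8.3,0) -> (15.834,-2.019) [heading=345, draw]
  FD 6: (15.834,-2.019) -> (21.63,-3.572) [heading=345, draw]
  FD 6.9: (21.63,-3.572) -> (28.295,-5.358) [heading=345, draw]
  -- iteration 2/2 --
  PD: pen down
  FD 7.8: (28.295,-5.358) -> (35.829,-7.376) [heading=345, draw]
  FD 6: (35.829,-7.376) -> (41.624,-8.929) [heading=345, draw]
  FD 6.9: (41.624,-8.929) -> (48.289,-10.715) [heading=345, draw]
]
PD: pen down
FD 12.7: (48.289,-10.715) -> (60.557,-14.002) [heading=345, draw]
Final: pos=(60.557,-14.002), heading=345, 8 segment(s) drawn

Segment endpoints: x in {0, 8.3, 15.834, 21.63, 28.295, 35.829, 41.624, 48.289, 60.557}, y in {-14.002, -10.715, -8.929, -7.376, -5.358, -3.572, -2.019, 0}
xmin=0, ymin=-14.002, xmax=60.557, ymax=0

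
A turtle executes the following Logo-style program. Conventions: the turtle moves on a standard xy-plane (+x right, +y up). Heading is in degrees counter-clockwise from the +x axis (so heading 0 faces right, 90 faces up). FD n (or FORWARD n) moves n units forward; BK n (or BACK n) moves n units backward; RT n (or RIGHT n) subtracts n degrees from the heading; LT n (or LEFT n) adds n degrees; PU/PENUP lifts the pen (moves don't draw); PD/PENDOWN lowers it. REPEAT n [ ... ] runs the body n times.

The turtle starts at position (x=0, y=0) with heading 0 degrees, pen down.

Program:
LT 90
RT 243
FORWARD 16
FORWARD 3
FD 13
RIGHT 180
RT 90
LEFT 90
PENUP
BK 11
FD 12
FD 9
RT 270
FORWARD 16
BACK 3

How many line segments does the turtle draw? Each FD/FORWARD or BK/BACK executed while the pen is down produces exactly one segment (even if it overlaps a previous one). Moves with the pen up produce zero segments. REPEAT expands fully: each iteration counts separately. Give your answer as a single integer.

Executing turtle program step by step:
Start: pos=(0,0), heading=0, pen down
LT 90: heading 0 -> 90
RT 243: heading 90 -> 207
FD 16: (0,0) -> (-14.256,-7.264) [heading=207, draw]
FD 3: (-14.256,-7.264) -> (-16.929,-8.626) [heading=207, draw]
FD 13: (-16.929,-8.626) -> (-28.512,-14.528) [heading=207, draw]
RT 180: heading 207 -> 27
RT 90: heading 27 -> 297
LT 90: heading 297 -> 27
PU: pen up
BK 11: (-28.512,-14.528) -> (-38.313,-19.522) [heading=27, move]
FD 12: (-38.313,-19.522) -> (-27.621,-14.074) [heading=27, move]
FD 9: (-27.621,-14.074) -> (-19.602,-9.988) [heading=27, move]
RT 270: heading 27 -> 117
FD 16: (-19.602,-9.988) -> (-26.866,4.268) [heading=117, move]
BK 3: (-26.866,4.268) -> (-25.504,1.595) [heading=117, move]
Final: pos=(-25.504,1.595), heading=117, 3 segment(s) drawn
Segments drawn: 3

Answer: 3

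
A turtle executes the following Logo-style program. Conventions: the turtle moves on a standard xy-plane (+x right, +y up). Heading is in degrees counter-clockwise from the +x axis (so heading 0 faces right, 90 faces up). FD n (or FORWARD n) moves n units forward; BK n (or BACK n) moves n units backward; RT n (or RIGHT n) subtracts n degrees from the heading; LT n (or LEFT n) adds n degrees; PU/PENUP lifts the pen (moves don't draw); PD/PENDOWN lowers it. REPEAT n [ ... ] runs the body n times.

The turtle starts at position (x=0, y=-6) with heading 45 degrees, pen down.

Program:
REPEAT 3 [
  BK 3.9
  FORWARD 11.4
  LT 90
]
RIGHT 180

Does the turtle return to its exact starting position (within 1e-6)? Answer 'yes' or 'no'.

Executing turtle program step by step:
Start: pos=(0,-6), heading=45, pen down
REPEAT 3 [
  -- iteration 1/3 --
  BK 3.9: (0,-6) -> (-2.758,-8.758) [heading=45, draw]
  FD 11.4: (-2.758,-8.758) -> (5.303,-0.697) [heading=45, draw]
  LT 90: heading 45 -> 135
  -- iteration 2/3 --
  BK 3.9: (5.303,-0.697) -> (8.061,-3.454) [heading=135, draw]
  FD 11.4: (8.061,-3.454) -> (0,4.607) [heading=135, draw]
  LT 90: heading 135 -> 225
  -- iteration 3/3 --
  BK 3.9: (0,4.607) -> (2.758,7.364) [heading=225, draw]
  FD 11.4: (2.758,7.364) -> (-5.303,-0.697) [heading=225, draw]
  LT 90: heading 225 -> 315
]
RT 180: heading 315 -> 135
Final: pos=(-5.303,-0.697), heading=135, 6 segment(s) drawn

Start position: (0, -6)
Final position: (-5.303, -0.697)
Distance = 7.5; >= 1e-6 -> NOT closed

Answer: no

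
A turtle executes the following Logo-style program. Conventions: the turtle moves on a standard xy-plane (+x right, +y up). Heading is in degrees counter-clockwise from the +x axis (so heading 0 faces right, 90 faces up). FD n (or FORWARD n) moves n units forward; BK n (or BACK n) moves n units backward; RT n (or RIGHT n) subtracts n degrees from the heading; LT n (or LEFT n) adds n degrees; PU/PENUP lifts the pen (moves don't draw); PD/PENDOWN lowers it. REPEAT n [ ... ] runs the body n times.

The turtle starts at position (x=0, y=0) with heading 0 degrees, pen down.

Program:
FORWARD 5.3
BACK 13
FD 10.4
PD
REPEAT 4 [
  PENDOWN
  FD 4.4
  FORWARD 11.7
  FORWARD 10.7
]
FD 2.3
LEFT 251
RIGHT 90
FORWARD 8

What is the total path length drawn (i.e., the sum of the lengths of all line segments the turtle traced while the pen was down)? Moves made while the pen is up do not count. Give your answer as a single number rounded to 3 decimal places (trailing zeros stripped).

Answer: 146.2

Derivation:
Executing turtle program step by step:
Start: pos=(0,0), heading=0, pen down
FD 5.3: (0,0) -> (5.3,0) [heading=0, draw]
BK 13: (5.3,0) -> (-7.7,0) [heading=0, draw]
FD 10.4: (-7.7,0) -> (2.7,0) [heading=0, draw]
PD: pen down
REPEAT 4 [
  -- iteration 1/4 --
  PD: pen down
  FD 4.4: (2.7,0) -> (7.1,0) [heading=0, draw]
  FD 11.7: (7.1,0) -> (18.8,0) [heading=0, draw]
  FD 10.7: (18.8,0) -> (29.5,0) [heading=0, draw]
  -- iteration 2/4 --
  PD: pen down
  FD 4.4: (29.5,0) -> (33.9,0) [heading=0, draw]
  FD 11.7: (33.9,0) -> (45.6,0) [heading=0, draw]
  FD 10.7: (45.6,0) -> (56.3,0) [heading=0, draw]
  -- iteration 3/4 --
  PD: pen down
  FD 4.4: (56.3,0) -> (60.7,0) [heading=0, draw]
  FD 11.7: (60.7,0) -> (72.4,0) [heading=0, draw]
  FD 10.7: (72.4,0) -> (83.1,0) [heading=0, draw]
  -- iteration 4/4 --
  PD: pen down
  FD 4.4: (83.1,0) -> (87.5,0) [heading=0, draw]
  FD 11.7: (87.5,0) -> (99.2,0) [heading=0, draw]
  FD 10.7: (99.2,0) -> (109.9,0) [heading=0, draw]
]
FD 2.3: (109.9,0) -> (112.2,0) [heading=0, draw]
LT 251: heading 0 -> 251
RT 90: heading 251 -> 161
FD 8: (112.2,0) -> (104.636,2.605) [heading=161, draw]
Final: pos=(104.636,2.605), heading=161, 17 segment(s) drawn

Segment lengths:
  seg 1: (0,0) -> (5.3,0), length = 5.3
  seg 2: (5.3,0) -> (-7.7,0), length = 13
  seg 3: (-7.7,0) -> (2.7,0), length = 10.4
  seg 4: (2.7,0) -> (7.1,0), length = 4.4
  seg 5: (7.1,0) -> (18.8,0), length = 11.7
  seg 6: (18.8,0) -> (29.5,0), length = 10.7
  seg 7: (29.5,0) -> (33.9,0), length = 4.4
  seg 8: (33.9,0) -> (45.6,0), length = 11.7
  seg 9: (45.6,0) -> (56.3,0), length = 10.7
  seg 10: (56.3,0) -> (60.7,0), length = 4.4
  seg 11: (60.7,0) -> (72.4,0), length = 11.7
  seg 12: (72.4,0) -> (83.1,0), length = 10.7
  seg 13: (83.1,0) -> (87.5,0), length = 4.4
  seg 14: (87.5,0) -> (99.2,0), length = 11.7
  seg 15: (99.2,0) -> (109.9,0), length = 10.7
  seg 16: (109.9,0) -> (112.2,0), length = 2.3
  seg 17: (112.2,0) -> (104.636,2.605), length = 8
Total = 146.2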